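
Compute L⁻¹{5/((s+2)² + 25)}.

Form: b/((s-a)² + b²) → e^(at)sin(bt). With a=-2, b=5

Final answer: e^(-2t)·sin(5t)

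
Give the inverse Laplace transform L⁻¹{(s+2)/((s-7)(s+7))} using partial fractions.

Using partial fractions, f(t) = (9e^(7t) + 5e^(-7t))/14

Final answer: (9e^(7t) + 5e^(-7t))/14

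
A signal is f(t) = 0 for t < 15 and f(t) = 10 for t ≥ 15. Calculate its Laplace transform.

f(t) = 10·u(t-15). L{u(t-15)} = e^(-15s)/s, so L{f(t)} = 10·e^(-15s)/s

Final answer: 10·e^(-15s)/s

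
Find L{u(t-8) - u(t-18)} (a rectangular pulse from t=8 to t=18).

L{u(t-a)} = e^(-as)/s. L{u(t-8) - u(t-18)} = (e^(-8s) - e^(-18s))/s

Final answer: (e^(-8s) - e^(-18s))/s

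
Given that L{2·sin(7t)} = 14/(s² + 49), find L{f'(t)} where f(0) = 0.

L{f'(t)} = s·F(s) - f(0) = s·14/(s² + 49) - 0 = 14s/(s² + 49)

Final answer: 14s/(s² + 49)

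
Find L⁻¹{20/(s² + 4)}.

This is the form c·a/(s² + a²) with a = 2, c = 10. L⁻¹ = 10·sin(2t)

Final answer: 10·sin(2t)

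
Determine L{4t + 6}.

L{4t + 6} = 4·L{t} + 6·L{1} = 4/s² + 6/s

Final answer: 4/s² + 6/s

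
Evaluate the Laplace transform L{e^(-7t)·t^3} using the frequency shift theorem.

L{e^(at)·t^n} = n!/(s-a)^(n+1), so L{e^(-7t)·t^3} = 6/(s+7)^4

Final answer: 6/(s+7)^4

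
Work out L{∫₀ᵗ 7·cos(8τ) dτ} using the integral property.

L{∫₀ᵗ f(τ)dτ} = F(s)/s with F(s) = 7s/(s² + 64), so the result is (7s/(s² + 64))/s = 7/(s² + 64)

Final answer: 7/(s² + 64)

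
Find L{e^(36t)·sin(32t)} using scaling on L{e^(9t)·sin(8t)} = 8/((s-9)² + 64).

Scaling with a=4: L{e^(36t)·sin(32t)} = (1/4) · 8/((s/4-9)² + 64). Simplifying: 32/((s-36)² + 1024)

Final answer: 32/((s-36)² + 1024)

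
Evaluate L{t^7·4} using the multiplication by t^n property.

L{4} = 4/s. d^1/ds^1[1/s] = -1/s². d^2/ds^2[1/s] = 2/s^3. d^3/ds^3[1/s] = -6/s^4. d^4/ds^4[1/s] = 24/s^5. d^5/ds^5[1/s] = -120/s^6. d^6/ds^6[1/s] = 720/s^7. d^7/ds^7[1/s] = -5040/s^8. So L{t^7} = (-1)^{7}·-5040/s^8 = 5040/s^8. Then L{t^7·4} = 4·5040/s^8 = 20160/s^8

Final answer: 20160/s^8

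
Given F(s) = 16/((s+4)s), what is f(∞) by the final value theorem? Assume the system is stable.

f(∞) = lim_{s→0} sF(s) = lim_{s→0} 16/(s+4) = 4

Final answer: 4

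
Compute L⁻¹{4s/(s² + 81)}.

This is the form c·s/(s² + a²) with a = 9, c = 4. L⁻¹ = 4·cos(9t)

Final answer: 4·cos(9t)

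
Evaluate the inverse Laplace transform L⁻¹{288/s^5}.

L⁻¹{n!/s^(n+1)} = t^n with n=4. So L⁻¹{24/s^5} = t^4, and L⁻¹{288/s^5} = (288/24)·t^4 = 12·t^4

Final answer: 12·t^4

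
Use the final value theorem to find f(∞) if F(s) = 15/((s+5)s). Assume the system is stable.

f(∞) = lim_{s→0} sF(s) = lim_{s→0} 15/(s+5) = 3

Final answer: 3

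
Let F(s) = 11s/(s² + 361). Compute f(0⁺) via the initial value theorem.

f(0⁺) = lim_{s→∞} s·11s/(s² + 361) = lim_{s→∞} 11s²/(s² + 361) = 11

Final answer: 11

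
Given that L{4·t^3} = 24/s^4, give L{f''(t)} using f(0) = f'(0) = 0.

L{f''(t)} = s²F(s) - sf(0) - f'(0) = s²·24/s^4 - 0 - 0 = 24/s^2

Final answer: 24/s^2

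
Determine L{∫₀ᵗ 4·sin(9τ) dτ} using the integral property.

L{∫₀ᵗ f(τ)dτ} = F(s)/s with F(s) = 36/(s² + 81), so the result is (36/(s² + 81))/s = 36/(s(s² + 81))

Final answer: 36/(s(s² + 81))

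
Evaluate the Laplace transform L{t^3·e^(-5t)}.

L{t^n·e^(at)} = n!/(s-a)^(n+1), so L{t^3·e^(-5t)} = 6/(s+5)^4

Final answer: 6/(s+5)^4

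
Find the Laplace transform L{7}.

L{7} = 7 · L{1} = 7/s

Final answer: 7/s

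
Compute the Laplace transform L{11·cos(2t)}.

L{cos(ωt)} = s/(s² + ω²), so L{cos(2t)} = s/(s² + 4). Then L{11·cos(2t)} = 11·s/(s² + 4) = 11s/(s² + 4)

Final answer: 11s/(s² + 4)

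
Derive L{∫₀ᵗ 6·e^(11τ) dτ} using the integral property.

L{∫₀ᵗ f(τ)dτ} = F(s)/s with F(s) = 6/(s-11), so L{∫₀ᵗ 6·e^(11τ) dτ} = 6/(s(s-11))

Final answer: 6/(s(s-11))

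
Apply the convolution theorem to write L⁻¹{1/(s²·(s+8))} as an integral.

1/(s²·(s+8)) = (1/s^2)·(1/(s+8)) = L{t}·L{e^(-8t)}. So f(t) = t*e^(-8t) = ∫₀ᵗ τ·e^(-8(t-τ)) dτ

Final answer: ∫₀ᵗ τ·e^(-8(t-τ)) dτ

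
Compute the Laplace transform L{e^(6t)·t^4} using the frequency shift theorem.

L{e^(at)·t^n} = n!/(s-a)^(n+1), so L{e^(6t)·t^4} = 24/(s-6)^5

Final answer: 24/(s-6)^5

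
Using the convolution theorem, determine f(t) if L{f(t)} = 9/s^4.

9/s^4 = (9/s)·(1/s^3) = L{9}·L{t^2/2}. By convolution, f(t) = 9*t^2/2 = ∫₀ᵗ 9·τ^2/2 dτ = 9·t^3/6

Final answer: 9·t^3/6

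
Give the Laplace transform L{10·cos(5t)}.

L{cos(ωt)} = s/(s² + ω²), so L{cos(5t)} = s/(s² + 25). Then L{10·cos(5t)} = 10·s/(s² + 25) = 10s/(s² + 25)

Final answer: 10s/(s² + 25)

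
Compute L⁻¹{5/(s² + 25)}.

This is the form c·a/(s² + a²) with a = 5. L⁻¹ = sin(5t)

Final answer: sin(5t)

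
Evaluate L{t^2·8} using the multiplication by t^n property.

L{8} = 8/s. d^1/ds^1[1/s] = -1/s². d^2/ds^2[1/s] = 2/s^3. So L{t^2} = (-1)^{2}·2/s^3 = 2/s^3. Then L{t^2·8} = 8·2/s^3 = 16/s^3

Final answer: 16/s^3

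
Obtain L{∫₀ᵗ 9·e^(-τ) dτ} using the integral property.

L{∫₀ᵗ f(τ)dτ} = F(s)/s with F(s) = 9/(s+1), so L{∫₀ᵗ 9·e^(-τ) dτ} = 9/(s(s+1))

Final answer: 9/(s(s+1))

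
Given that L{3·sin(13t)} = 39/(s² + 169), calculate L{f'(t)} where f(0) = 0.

L{f'(t)} = s·F(s) - f(0) = s·39/(s² + 169) - 0 = 39s/(s² + 169)

Final answer: 39s/(s² + 169)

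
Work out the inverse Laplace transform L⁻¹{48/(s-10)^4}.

L⁻¹{n!/(s-a)^(n+1)} = t^n·e^(at) with n=3, a=10. So L⁻¹{6/(s-10)^4} = t^3·e^(10t), and L⁻¹{48/(s-10)^4} = (48/6)·t^3·e^(10t) = 8·t^3·e^(10t)

Final answer: 8·t^3·e^(10t)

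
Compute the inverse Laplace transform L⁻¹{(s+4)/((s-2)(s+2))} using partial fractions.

Using partial fractions, f(t) = (6e^(2t) - 2e^(-2t))/4

Final answer: (6e^(2t) - 2e^(-2t))/4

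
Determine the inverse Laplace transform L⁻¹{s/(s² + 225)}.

L⁻¹{s/(s² + 225)} = cos(15t)

Final answer: cos(15t)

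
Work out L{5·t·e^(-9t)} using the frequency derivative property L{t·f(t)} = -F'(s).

L{e^(-9t)} = 1/(s+9). By frequency derivative: L{t·e^(-9t)} = -d/ds[1/(s+9)] = -(-1)/(s+9)² = 1/(s+9)². Then L{5·t·e^(-9t)} = 5·1/(s+9)² = 5/(s+9)²

Final answer: 5/(s+9)²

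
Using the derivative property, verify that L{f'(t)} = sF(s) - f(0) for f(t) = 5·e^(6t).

f'(t) = 30e^(6t). Direct: L{f'(t)} = 30/(s-6). Property: s·5/(s-6) - 5 = (5s - 5(s-6))/(s-6) = 30/(s-6). ✓

Final answer: 30/(s-6)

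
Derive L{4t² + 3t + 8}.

L{4t² + 3t + 8} = 4·2/s³ + 3/s² + 8/s = 8/s³ + 3/s² + 8/s

Final answer: 8/s³ + 3/s² + 8/s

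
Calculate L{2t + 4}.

L{2t + 4} = 2·L{t} + 4·L{1} = 2/s² + 4/s

Final answer: 2/s² + 4/s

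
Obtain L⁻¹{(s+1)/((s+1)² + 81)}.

Using frequency shift: L⁻¹{(s-a)/((s-a)² + b²)} = e^(at)cos(bt). Here a=-1, b=9

Final answer: e^(-t)·cos(9t)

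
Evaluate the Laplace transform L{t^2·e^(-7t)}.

L{t^n·e^(at)} = n!/(s-a)^(n+1), so L{t^2·e^(-7t)} = 2/(s+7)^3

Final answer: 2/(s+7)^3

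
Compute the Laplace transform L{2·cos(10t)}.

L{cos(ωt)} = s/(s² + ω²), so L{cos(10t)} = s/(s² + 100). Then L{2·cos(10t)} = 2·s/(s² + 100) = 2s/(s² + 100)

Final answer: 2s/(s² + 100)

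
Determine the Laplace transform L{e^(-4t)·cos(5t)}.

L{e^(at)·cos(ωt)} = (s-a)/((s-a)² + ω²), so L{e^(-4t)·cos(5t)} = (s+4)/((s+4)² + 25)

Final answer: (s+4)/((s+4)² + 25)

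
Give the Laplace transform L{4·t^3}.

L{t^n} = n!/s^(n+1), so L{t^3} = 6/s^4. Then L{4·t^3} = 4·6/s^4 = 24/s^4

Final answer: 24/s^4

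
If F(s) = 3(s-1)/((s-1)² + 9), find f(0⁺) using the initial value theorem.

f(0⁺) = lim_{s→∞} sF(s) = lim_{s→∞} 3s(s-1)/((s-1)² + 9) = 3

Final answer: 3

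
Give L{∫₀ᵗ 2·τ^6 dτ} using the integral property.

L{∫₀ᵗ f(τ)dτ} = F(s)/s with f(t) = 2t^6. F(s) = 1440/s^7, so L{∫₀ᵗ 2·τ^6 dτ} = (1440/s^7)/s = 1440/s^8. (Check: ∫₀ᵗ 2·τ^6 dτ = 2t^7/7.)

Final answer: 1440/s^8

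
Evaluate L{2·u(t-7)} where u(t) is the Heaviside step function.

L{u(t-a)} = e^(-as)/s. Here a=7, so L{u(t-7)} = e^(-7s)/s, and L{2·u(t-7)} = 2·e^(-7s)/s

Final answer: 2·e^(-7s)/s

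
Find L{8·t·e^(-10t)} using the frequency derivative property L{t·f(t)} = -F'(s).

L{e^(-10t)} = 1/(s+10). By frequency derivative: L{t·e^(-10t)} = -d/ds[1/(s+10)] = -(-1)/(s+10)² = 1/(s+10)². Then L{8·t·e^(-10t)} = 8·1/(s+10)² = 8/(s+10)²

Final answer: 8/(s+10)²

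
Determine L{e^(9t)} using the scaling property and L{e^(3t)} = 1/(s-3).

Using L{f(at)} = (1/a)F(s/a) with a=3 and f(t) = e^(3t): L{e^(9t)} = (1/3) · 1/((s/3)-3) = (1/3) · 3/(s-9) = 1/(s-9)

Final answer: 1/(s-9)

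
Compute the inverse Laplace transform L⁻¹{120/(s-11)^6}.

L⁻¹{n!/(s-a)^(n+1)} = t^n·e^(at), so L⁻¹{120/(s-11)^6} = t^5·e^(11t)

Final answer: t^5·e^(11t)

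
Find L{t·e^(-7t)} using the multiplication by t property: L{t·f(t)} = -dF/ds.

Using L{t^n·e^(at)} = n!/(s-a)^(n+1), L{t·e^(-7t)} = 1/(s+7)^2

Final answer: 1/(s+7)^2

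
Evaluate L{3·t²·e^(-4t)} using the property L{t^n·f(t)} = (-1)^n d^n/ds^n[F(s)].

L{e^(-4t)} = 1/(s+4). d/ds[1/(s+4)] = -1/(s+4)². d²/ds²[1/(s+4)] = 2/(s+4)³. So L{t²·e^(-4t)} = (-1)² · 2/(s+4)³ = 2/(s+4)³. Then L{3·t²·e^(-4t)} = 3·2/(s+4)³ = 6/(s+4)³

Final answer: 6/(s+4)³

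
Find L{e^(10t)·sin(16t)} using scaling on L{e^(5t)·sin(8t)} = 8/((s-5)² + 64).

Scaling with a=2: L{e^(10t)·sin(16t)} = (1/2) · 8/((s/2-5)² + 64). Simplifying: 16/((s-10)² + 256)

Final answer: 16/((s-10)² + 256)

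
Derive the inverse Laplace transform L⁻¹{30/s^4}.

L⁻¹{n!/s^(n+1)} = t^n with n=3. So L⁻¹{6/s^4} = t^3, and L⁻¹{30/s^4} = (30/6)·t^3 = 5·t^3

Final answer: 5·t^3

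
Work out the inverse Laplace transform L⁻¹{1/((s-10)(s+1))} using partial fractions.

Decompose: A/(s-10) + B/(s+1). A = 1/11, B = -1/11. f(t) = (e^(10t) - e^(-t))/11

Final answer: (e^(10t) - e^(-t))/11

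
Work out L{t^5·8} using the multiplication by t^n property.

L{8} = 8/s. d^1/ds^1[1/s] = -1/s². d^2/ds^2[1/s] = 2/s^3. d^3/ds^3[1/s] = -6/s^4. d^4/ds^4[1/s] = 24/s^5. d^5/ds^5[1/s] = -120/s^6. So L{t^5} = (-1)^{5}·-120/s^6 = 120/s^6. Then L{t^5·8} = 8·120/s^6 = 960/s^6

Final answer: 960/s^6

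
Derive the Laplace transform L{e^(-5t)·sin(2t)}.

L{e^(at)·sin(ωt)} = ω/((s-a)² + ω²), so L{e^(-5t)·sin(2t)} = 2/((s+5)² + 4)

Final answer: 2/((s+5)² + 4)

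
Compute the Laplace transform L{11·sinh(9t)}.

L{sinh(ωt)} = ω/(s² - ω²), so L{sinh(9t)} = 9/(s² - 81). Then L{11·sinh(9t)} = 11·9/(s² - 81) = 99/(s² - 81)

Final answer: 99/(s² - 81)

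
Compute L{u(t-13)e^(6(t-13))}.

u(t-a)f(t-a) with f(t)=e^(6t). L{e^(6t)} = 1/(s-6). By time shift: e^(-13s)/(s-6)

Final answer: e^(-13s)/(s-6)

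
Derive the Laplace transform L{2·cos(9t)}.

L{cos(ωt)} = s/(s² + ω²), so L{cos(9t)} = s/(s² + 81). Then L{2·cos(9t)} = 2·s/(s² + 81) = 2s/(s² + 81)

Final answer: 2s/(s² + 81)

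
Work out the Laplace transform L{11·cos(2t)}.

L{cos(ωt)} = s/(s² + ω²), so L{cos(2t)} = s/(s² + 4). Then L{11·cos(2t)} = 11·s/(s² + 4) = 11s/(s² + 4)

Final answer: 11s/(s² + 4)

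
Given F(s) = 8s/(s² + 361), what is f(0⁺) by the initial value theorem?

f(0⁺) = lim_{s→∞} s·8s/(s² + 361) = lim_{s→∞} 8s²/(s² + 361) = 8

Final answer: 8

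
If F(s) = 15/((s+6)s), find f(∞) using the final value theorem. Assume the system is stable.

f(∞) = lim_{s→0} sF(s) = lim_{s→0} 15/(s+6) = 5/2

Final answer: 5/2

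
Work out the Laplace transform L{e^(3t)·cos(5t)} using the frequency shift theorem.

Frequency shift: L{e^(at)f(t)} = F(s-a). L{e^(3t)·cos(5t)} = (s-3)/((s-3)² + 25)

Final answer: (s-3)/((s-3)² + 25)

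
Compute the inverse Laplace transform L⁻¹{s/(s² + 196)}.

L⁻¹{s/(s² + 196)} = cos(14t)

Final answer: cos(14t)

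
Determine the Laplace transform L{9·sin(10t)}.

L{sin(ωt)} = ω/(s² + ω²), so L{sin(10t)} = 10/(s² + 100). Then L{9·sin(10t)} = 9·10/(s² + 100) = 90/(s² + 100)

Final answer: 90/(s² + 100)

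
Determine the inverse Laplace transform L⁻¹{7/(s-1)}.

L⁻¹{1/(s-a)} = e^(at), so L⁻¹{1/(s-1)} = e^t, and L⁻¹{7/(s-1)} = 7·e^t

Final answer: 7·e^t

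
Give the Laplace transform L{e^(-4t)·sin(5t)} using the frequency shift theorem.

Frequency shift: L{e^(at)f(t)} = F(s-a). L{e^(-4t)·sin(5t)} = 5/((s+4)² + 25)

Final answer: 5/((s+4)² + 25)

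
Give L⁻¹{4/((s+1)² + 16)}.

Form: b/((s-a)² + b²) → e^(at)sin(bt). With a=-1, b=4

Final answer: e^(-t)·sin(4t)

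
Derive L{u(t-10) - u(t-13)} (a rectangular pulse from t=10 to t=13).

L{u(t-a)} = e^(-as)/s. L{u(t-10) - u(t-13)} = (e^(-10s) - e^(-13s))/s

Final answer: (e^(-10s) - e^(-13s))/s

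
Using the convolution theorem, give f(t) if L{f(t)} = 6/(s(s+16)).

6/(s(s+16)) = (6/s)·(1/(s+16)) = L{6}·L{e^(-16t)}. By convolution, f(t) = 6*e^(-16t) = ∫₀ᵗ 6·e^(-16τ) dτ = 6·(1 - e^(-16t))/16

Final answer: 6·(1 - e^(-16t))/16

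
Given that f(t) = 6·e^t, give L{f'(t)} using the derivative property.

f(0) = 6, F(s) = 6/(s-1). L{f'(t)} = s·F(s) - f(0) = 6s/(s-1) - 6 = (6s - 6(s-1))/(s-1) = 6/(s-1)

Final answer: 6/(s-1)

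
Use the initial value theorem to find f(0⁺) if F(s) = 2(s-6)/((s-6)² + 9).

f(0⁺) = lim_{s→∞} sF(s) = lim_{s→∞} 2s(s-6)/((s-6)² + 9) = 2

Final answer: 2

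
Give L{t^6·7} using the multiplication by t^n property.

L{7} = 7/s. d^1/ds^1[1/s] = -1/s². d^2/ds^2[1/s] = 2/s^3. d^3/ds^3[1/s] = -6/s^4. d^4/ds^4[1/s] = 24/s^5. d^5/ds^5[1/s] = -120/s^6. d^6/ds^6[1/s] = 720/s^7. So L{t^6} = (-1)^{6}·720/s^7 = 720/s^7. Then L{t^6·7} = 7·720/s^7 = 5040/s^7

Final answer: 5040/s^7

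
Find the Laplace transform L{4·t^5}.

L{t^n} = n!/s^(n+1), so L{t^5} = 120/s^6. Then L{4·t^5} = 4·120/s^6 = 480/s^6

Final answer: 480/s^6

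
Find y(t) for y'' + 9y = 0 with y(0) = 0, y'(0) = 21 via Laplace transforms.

L{y''} + 9L{y} = 0. s²Y - 0 - 21 + 9Y = 0. Y(s² + 9) = 21. Y = (21)/(s² + 9). Inverting: y(t) = 7sin(3t)

Final answer: y(t) = 7sin(3t)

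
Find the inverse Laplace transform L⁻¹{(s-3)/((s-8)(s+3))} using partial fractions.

Using partial fractions, f(t) = (5e^(8t) + 6e^(-3t))/11

Final answer: (5e^(8t) + 6e^(-3t))/11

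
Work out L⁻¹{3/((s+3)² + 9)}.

Form: b/((s-a)² + b²) → e^(at)sin(bt). With a=-3, b=3

Final answer: e^(-3t)·sin(3t)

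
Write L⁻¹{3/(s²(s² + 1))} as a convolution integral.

3/(s²(s² + 1)) = (1/s²)·(3/(s² + 1)) = L{t}·L{3·sin(t)}. So f(t) = t*(3·sin(t)) = ∫₀ᵗ 3τ·sin((t-τ)) dτ

Final answer: ∫₀ᵗ 3τ·sin((t-τ)) dτ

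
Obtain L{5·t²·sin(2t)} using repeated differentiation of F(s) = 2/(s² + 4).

F(s) = 2/(s² + 4). F'(s) = -4s/(s² + 4)². F''(s) = -4(4 - 3s²)/(s² + 4)³ = (12s² - 16)/(s² + 4)³. So L{t²·sin(2t)} = (-1)² F''(s) = (12s² - 16)/(s² + 4)³. Then L{5·t²·sin(2t)} = 5·(12s² - 16)/(s² + 4)³ = (60s² - 80)/(s² + 4)³

Final answer: (60s² - 80)/(s² + 4)³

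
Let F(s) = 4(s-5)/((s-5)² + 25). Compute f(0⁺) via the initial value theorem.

f(0⁺) = lim_{s→∞} sF(s) = lim_{s→∞} 4s(s-5)/((s-5)² + 25) = 4

Final answer: 4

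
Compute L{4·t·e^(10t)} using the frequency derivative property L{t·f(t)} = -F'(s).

L{e^(10t)} = 1/(s-10). By frequency derivative: L{t·e^(10t)} = -d/ds[1/(s-10)] = -(-1)/(s-10)² = 1/(s-10)². Then L{4·t·e^(10t)} = 4·1/(s-10)² = 4/(s-10)²

Final answer: 4/(s-10)²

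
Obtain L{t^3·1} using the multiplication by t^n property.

L{1} = 1/s. d^1/ds^1[1/s] = -1/s². d^2/ds^2[1/s] = 2/s^3. d^3/ds^3[1/s] = -6/s^4. So L{t^3} = (-1)^{3}·-6/s^4 = 6/s^4

Final answer: 6/s^4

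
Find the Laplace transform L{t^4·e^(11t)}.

L{t^n·e^(at)} = n!/(s-a)^(n+1), so L{t^4·e^(11t)} = 24/(s-11)^5

Final answer: 24/(s-11)^5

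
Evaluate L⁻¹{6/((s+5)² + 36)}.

Form: b/((s-a)² + b²) → e^(at)sin(bt). With a=-5, b=6

Final answer: e^(-5t)·sin(6t)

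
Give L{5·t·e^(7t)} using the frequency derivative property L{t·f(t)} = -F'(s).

L{e^(7t)} = 1/(s-7). By frequency derivative: L{t·e^(7t)} = -d/ds[1/(s-7)] = -(-1)/(s-7)² = 1/(s-7)². Then L{5·t·e^(7t)} = 5·1/(s-7)² = 5/(s-7)²

Final answer: 5/(s-7)²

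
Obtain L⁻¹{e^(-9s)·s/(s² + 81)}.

L⁻¹{s/(s² + 81)} = cos(9t). By the time shift theorem, L⁻¹{e^(-as)F(s)} = u(t-a)f(t-a) with a=9, so L⁻¹{e^(-9s)·s/(s² + 81)} = u(t-9)·cos(9(t-9))

Final answer: u(t-9)·cos(9(t-9))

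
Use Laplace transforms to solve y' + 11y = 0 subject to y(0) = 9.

L{y'} + 11L{y} = 0. sY - 9 + 11Y = 0. Y(s+11) = 9. Y = 9/(s+11)

Final answer: y(t) = 9e^(-11t)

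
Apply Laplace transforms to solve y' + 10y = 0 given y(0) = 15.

L{y'} + 10L{y} = 0. sY - 15 + 10Y = 0. Y(s+10) = 15. Y = 15/(s+10)

Final answer: y(t) = 15e^(-10t)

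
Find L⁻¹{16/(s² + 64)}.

This is the form c·a/(s² + a²) with a = 8, c = 2. L⁻¹ = 2·sin(8t)

Final answer: 2·sin(8t)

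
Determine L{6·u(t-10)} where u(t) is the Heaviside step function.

L{u(t-a)} = e^(-as)/s. Here a=10, so L{u(t-10)} = e^(-10s)/s, and L{6·u(t-10)} = 6·e^(-10s)/s

Final answer: 6·e^(-10s)/s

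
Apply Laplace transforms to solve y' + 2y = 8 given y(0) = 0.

sY + 2Y = 8/s. Y = 8/(s(s+2)). Partial fractions: Y = 4/s - 4/(s+2)

Final answer: y(t) = 4(1 - e^(-2t))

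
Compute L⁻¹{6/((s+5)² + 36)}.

Form: b/((s-a)² + b²) → e^(at)sin(bt). With a=-5, b=6

Final answer: e^(-5t)·sin(6t)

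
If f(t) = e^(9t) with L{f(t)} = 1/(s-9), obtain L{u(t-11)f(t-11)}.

Time shift theorem: L{u(t-a)f(t-a)} = e^(-as)F(s). Here a=11, F(s) = 1/(s-9), so L{u(t-11)f(t-11)} = e^(-11s)·1/(s-9)

Final answer: e^(-11s)·1/(s-9)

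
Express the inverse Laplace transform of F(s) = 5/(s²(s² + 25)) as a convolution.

5/(s²(s² + 25)) = (1/s²)·(5/(s² + 25)) = L{t}·L{sin(5t)}. So f(t) = t*(sin(5t)) = ∫₀ᵗ τ·sin(5(t-τ)) dτ

Final answer: ∫₀ᵗ τ·sin(5(t-τ)) dτ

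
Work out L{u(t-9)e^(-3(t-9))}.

u(t-a)f(t-a) with f(t)=e^(-3t). L{e^(-3t)} = 1/(s+3). By time shift: e^(-9s)/(s+3)

Final answer: e^(-9s)/(s+3)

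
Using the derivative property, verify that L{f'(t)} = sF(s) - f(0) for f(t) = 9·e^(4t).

f'(t) = 36e^(4t). Direct: L{f'(t)} = 36/(s-4). Property: s·9/(s-4) - 9 = (9s - 9(s-4))/(s-4) = 36/(s-4). ✓

Final answer: 36/(s-4)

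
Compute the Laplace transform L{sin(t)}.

L{sin(ωt)} = ω/(s² + ω²), so L{sin(t)} = 1/(s² + 1)

Final answer: 1/(s² + 1)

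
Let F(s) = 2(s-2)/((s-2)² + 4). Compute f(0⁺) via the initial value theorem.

f(0⁺) = lim_{s→∞} sF(s) = lim_{s→∞} 2s(s-2)/((s-2)² + 4) = 2

Final answer: 2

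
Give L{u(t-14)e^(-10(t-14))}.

u(t-a)f(t-a) with f(t)=e^(-10t). L{e^(-10t)} = 1/(s+10). By time shift: e^(-14s)/(s+10)

Final answer: e^(-14s)/(s+10)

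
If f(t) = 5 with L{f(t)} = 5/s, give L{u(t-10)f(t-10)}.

Time shift theorem: L{u(t-a)f(t-a)} = e^(-as)F(s). Here a=10, F(s) = 5/s, so L{u(t-10)f(t-10)} = e^(-10s)·5/s

Final answer: e^(-10s)·5/s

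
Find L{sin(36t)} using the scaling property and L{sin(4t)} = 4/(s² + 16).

Using L{f(at)} = (1/a)F(s/a) with a=9: L{sin(36t)} = (1/9) · 4/((s/9)² + 16) = (1/9) · 4·81/(s² + 1296) = 36/(s² + 1296)

Final answer: 36/(s² + 1296)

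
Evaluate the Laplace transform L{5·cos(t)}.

L{cos(ωt)} = s/(s² + ω²), so L{cos(t)} = s/(s² + 1). Then L{5·cos(t)} = 5·s/(s² + 1) = 5s/(s² + 1)

Final answer: 5s/(s² + 1)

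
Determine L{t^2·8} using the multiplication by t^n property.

L{8} = 8/s. d^1/ds^1[1/s] = -1/s². d^2/ds^2[1/s] = 2/s^3. So L{t^2} = (-1)^{2}·2/s^3 = 2/s^3. Then L{t^2·8} = 8·2/s^3 = 16/s^3

Final answer: 16/s^3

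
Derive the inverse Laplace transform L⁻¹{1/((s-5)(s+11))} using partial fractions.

Decompose: A/(s-5) + B/(s+11). A = 1/16, B = -1/16. f(t) = (e^(5t) - e^(-11t))/16

Final answer: (e^(5t) - e^(-11t))/16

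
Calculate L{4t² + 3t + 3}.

L{4t² + 3t + 3} = 4·2/s³ + 3/s² + 3/s = 8/s³ + 3/s² + 3/s

Final answer: 8/s³ + 3/s² + 3/s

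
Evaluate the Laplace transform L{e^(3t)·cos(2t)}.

L{e^(at)·cos(ωt)} = (s-a)/((s-a)² + ω²), so L{e^(3t)·cos(2t)} = (s-3)/((s-3)² + 4)

Final answer: (s-3)/((s-3)² + 4)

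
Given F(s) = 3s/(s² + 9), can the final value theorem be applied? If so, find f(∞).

The final value theorem requires all poles of sF(s) in the left half-plane. sF(s) = 3s²/(s² + 9) has poles at s = ±3i (imaginary axis). Theorem does NOT apply (oscillatory system).

Final answer: Not applicable (oscillatory)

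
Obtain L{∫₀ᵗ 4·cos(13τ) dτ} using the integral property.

L{∫₀ᵗ f(τ)dτ} = F(s)/s with F(s) = 4s/(s² + 169), so the result is (4s/(s² + 169))/s = 4/(s² + 169)

Final answer: 4/(s² + 169)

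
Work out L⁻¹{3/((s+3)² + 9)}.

Form: b/((s-a)² + b²) → e^(at)sin(bt). With a=-3, b=3

Final answer: e^(-3t)·sin(3t)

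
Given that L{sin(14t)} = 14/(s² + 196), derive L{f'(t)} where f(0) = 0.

L{f'(t)} = s·F(s) - f(0) = s·14/(s² + 196) - 0 = 14s/(s² + 196)

Final answer: 14s/(s² + 196)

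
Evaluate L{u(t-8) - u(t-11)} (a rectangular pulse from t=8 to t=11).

L{u(t-a)} = e^(-as)/s. L{u(t-8) - u(t-11)} = (e^(-8s) - e^(-11s))/s

Final answer: (e^(-8s) - e^(-11s))/s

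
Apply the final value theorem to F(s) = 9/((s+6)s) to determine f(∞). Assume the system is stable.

f(∞) = lim_{s→0} sF(s) = lim_{s→0} 9/(s+6) = 3/2

Final answer: 3/2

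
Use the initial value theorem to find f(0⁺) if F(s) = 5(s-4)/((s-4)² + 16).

f(0⁺) = lim_{s→∞} sF(s) = lim_{s→∞} 5s(s-4)/((s-4)² + 16) = 5

Final answer: 5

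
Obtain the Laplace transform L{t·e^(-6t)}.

L{t^n·e^(at)} = n!/(s-a)^(n+1), so L{t·e^(-6t)} = 1/(s+6)^2

Final answer: 1/(s+6)^2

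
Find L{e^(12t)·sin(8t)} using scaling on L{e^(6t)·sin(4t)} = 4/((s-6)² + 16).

Scaling with a=2: L{e^(12t)·sin(8t)} = (1/2) · 4/((s/2-6)² + 16). Simplifying: 8/((s-12)² + 64)

Final answer: 8/((s-12)² + 64)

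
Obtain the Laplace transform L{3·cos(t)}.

L{cos(ωt)} = s/(s² + ω²), so L{cos(t)} = s/(s² + 1). Then L{3·cos(t)} = 3·s/(s² + 1) = 3s/(s² + 1)

Final answer: 3s/(s² + 1)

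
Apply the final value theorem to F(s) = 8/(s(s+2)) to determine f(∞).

f(∞) = lim_{s→0} s·8/(s(s+2)) = lim_{s→0} 8/(s+2) = 8/2 = 4

Final answer: 4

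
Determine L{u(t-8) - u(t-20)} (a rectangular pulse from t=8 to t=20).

L{u(t-a)} = e^(-as)/s. L{u(t-8) - u(t-20)} = (e^(-8s) - e^(-20s))/s

Final answer: (e^(-8s) - e^(-20s))/s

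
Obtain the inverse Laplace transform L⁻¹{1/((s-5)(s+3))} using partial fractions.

Decompose: A/(s-5) + B/(s+3). A = 1/8, B = -1/8. f(t) = (e^(5t) - e^(-3t))/8

Final answer: (e^(5t) - e^(-3t))/8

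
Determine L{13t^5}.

L{t^n} = n!/s^(n+1). So L{13t^5} = 13·5!/s^6 = 1560/s^6

Final answer: 1560/s^6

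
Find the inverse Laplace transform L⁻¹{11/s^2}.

L⁻¹{n!/s^(n+1)} = t^n with n=1. So L⁻¹{1/s^2} = t, and L⁻¹{11/s^2} = (11/1)·t = 11·t

Final answer: 11·t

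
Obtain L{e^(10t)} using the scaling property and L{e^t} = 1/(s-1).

Using L{f(at)} = (1/a)F(s/a) with a=10 and f(t) = e^t: L{e^(10t)} = (1/10) · 1/((s/10)-1) = (1/10) · 10/(s-10) = 1/(s-10)

Final answer: 1/(s-10)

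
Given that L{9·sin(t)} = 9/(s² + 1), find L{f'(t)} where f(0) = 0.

L{f'(t)} = s·F(s) - f(0) = s·9/(s² + 1) - 0 = 9s/(s² + 1)

Final answer: 9s/(s² + 1)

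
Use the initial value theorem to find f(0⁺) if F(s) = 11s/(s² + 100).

f(0⁺) = lim_{s→∞} s·11s/(s² + 100) = lim_{s→∞} 11s²/(s² + 100) = 11

Final answer: 11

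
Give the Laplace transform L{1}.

L{1} = 1 · L{1} = 1/s

Final answer: 1/s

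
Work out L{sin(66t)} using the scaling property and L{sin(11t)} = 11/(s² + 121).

Using L{f(at)} = (1/a)F(s/a) with a=6: L{sin(66t)} = (1/6) · 11/((s/6)² + 121) = (1/6) · 11·36/(s² + 4356) = 66/(s² + 4356)

Final answer: 66/(s² + 4356)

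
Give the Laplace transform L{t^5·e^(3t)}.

L{t^n·e^(at)} = n!/(s-a)^(n+1), so L{t^5·e^(3t)} = 120/(s-3)^6

Final answer: 120/(s-3)^6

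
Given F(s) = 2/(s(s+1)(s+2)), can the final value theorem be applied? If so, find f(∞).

Poles of sF(s) = 2/((s+1)(s+2)) are at s = -1 and s = -2, both in the left half-plane. Theorem applies. f(∞) = lim_{s→0} sF(s) = 2/(1·2) = 1

Final answer: 1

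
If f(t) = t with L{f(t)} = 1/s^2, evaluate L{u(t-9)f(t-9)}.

Time shift theorem: L{u(t-a)f(t-a)} = e^(-as)F(s). Here a=9, F(s) = 1/s^2, so L{u(t-9)f(t-9)} = e^(-9s)·1/s^2

Final answer: e^(-9s)·1/s^2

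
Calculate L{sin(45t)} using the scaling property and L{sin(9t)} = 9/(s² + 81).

Using L{f(at)} = (1/a)F(s/a) with a=5: L{sin(45t)} = (1/5) · 9/((s/5)² + 81) = (1/5) · 9·25/(s² + 2025) = 45/(s² + 2025)

Final answer: 45/(s² + 2025)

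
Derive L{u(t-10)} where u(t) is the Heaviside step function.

L{u(t-a)} = e^(-as)/s. Here a=10, so L{u(t-10)} = e^(-10s)/s

Final answer: e^(-10s)/s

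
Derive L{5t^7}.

L{t^n} = n!/s^(n+1). So L{5t^7} = 5·7!/s^8 = 25200/s^8

Final answer: 25200/s^8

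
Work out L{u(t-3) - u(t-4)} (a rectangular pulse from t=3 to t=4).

L{u(t-a)} = e^(-as)/s. L{u(t-3) - u(t-4)} = (e^(-3s) - e^(-4s))/s

Final answer: (e^(-3s) - e^(-4s))/s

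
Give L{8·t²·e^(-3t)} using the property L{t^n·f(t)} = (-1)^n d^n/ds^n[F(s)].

L{e^(-3t)} = 1/(s+3). d/ds[1/(s+3)] = -1/(s+3)². d²/ds²[1/(s+3)] = 2/(s+3)³. So L{t²·e^(-3t)} = (-1)² · 2/(s+3)³ = 2/(s+3)³. Then L{8·t²·e^(-3t)} = 8·2/(s+3)³ = 16/(s+3)³

Final answer: 16/(s+3)³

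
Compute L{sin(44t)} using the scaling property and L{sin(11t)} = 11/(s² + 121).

Using L{f(at)} = (1/a)F(s/a) with a=4: L{sin(44t)} = (1/4) · 11/((s/4)² + 121) = (1/4) · 11·16/(s² + 1936) = 44/(s² + 1936)

Final answer: 44/(s² + 1936)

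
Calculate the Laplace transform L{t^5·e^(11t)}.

L{t^n·e^(at)} = n!/(s-a)^(n+1), so L{t^5·e^(11t)} = 120/(s-11)^6

Final answer: 120/(s-11)^6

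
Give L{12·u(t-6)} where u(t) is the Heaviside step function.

L{u(t-a)} = e^(-as)/s. Here a=6, so L{u(t-6)} = e^(-6s)/s, and L{12·u(t-6)} = 12·e^(-6s)/s

Final answer: 12·e^(-6s)/s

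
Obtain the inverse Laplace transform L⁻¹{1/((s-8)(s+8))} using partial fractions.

Decompose: A/(s-8) + B/(s+8). A = 1/16, B = -1/16. f(t) = (e^(8t) - e^(-8t))/16

Final answer: (e^(8t) - e^(-8t))/16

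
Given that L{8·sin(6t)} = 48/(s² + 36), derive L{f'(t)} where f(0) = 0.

L{f'(t)} = s·F(s) - f(0) = s·48/(s² + 36) - 0 = 48s/(s² + 36)

Final answer: 48s/(s² + 36)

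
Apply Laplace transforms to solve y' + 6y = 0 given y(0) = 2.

L{y'} + 6L{y} = 0. sY - 2 + 6Y = 0. Y(s+6) = 2. Y = 2/(s+6)

Final answer: y(t) = 2e^(-6t)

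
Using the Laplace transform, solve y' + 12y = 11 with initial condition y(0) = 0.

sY + 12Y = 11/s. Y = 11/(s(s+12)). Partial fractions: Y = 11/12/s - 11/12/(s+12)

Final answer: y(t) = 11/12(1 - e^(-12t))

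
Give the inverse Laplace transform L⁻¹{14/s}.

L⁻¹{c/s} = c, so L⁻¹{14/s} = 14

Final answer: 14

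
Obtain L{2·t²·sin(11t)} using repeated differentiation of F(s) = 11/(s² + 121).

F(s) = 11/(s² + 121). F'(s) = -22s/(s² + 121)². F''(s) = -22(121 - 3s²)/(s² + 121)³ = (66s² - 2662)/(s² + 121)³. So L{t²·sin(11t)} = (-1)² F''(s) = (66s² - 2662)/(s² + 121)³. Then L{2·t²·sin(11t)} = 2·(66s² - 2662)/(s² + 121)³ = (132s² - 5324)/(s² + 121)³

Final answer: (132s² - 5324)/(s² + 121)³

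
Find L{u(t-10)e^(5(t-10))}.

u(t-a)f(t-a) with f(t)=e^(5t). L{e^(5t)} = 1/(s-5). By time shift: e^(-10s)/(s-5)

Final answer: e^(-10s)/(s-5)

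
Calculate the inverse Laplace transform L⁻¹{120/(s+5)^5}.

L⁻¹{n!/(s-a)^(n+1)} = t^n·e^(at) with n=4, a=-5. So L⁻¹{24/(s+5)^5} = t^4·e^(-5t), and L⁻¹{120/(s+5)^5} = (120/24)·t^4·e^(-5t) = 5·t^4·e^(-5t)

Final answer: 5·t^4·e^(-5t)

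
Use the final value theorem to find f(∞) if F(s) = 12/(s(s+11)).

f(∞) = lim_{s→0} s·12/(s(s+11)) = lim_{s→0} 12/(s+11) = 12/11 = 12/11

Final answer: 12/11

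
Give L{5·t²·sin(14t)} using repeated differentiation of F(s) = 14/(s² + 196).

F(s) = 14/(s² + 196). F'(s) = -28s/(s² + 196)². F''(s) = -28(196 - 3s²)/(s² + 196)³ = (84s² - 5488)/(s² + 196)³. So L{t²·sin(14t)} = (-1)² F''(s) = (84s² - 5488)/(s² + 196)³. Then L{5·t²·sin(14t)} = 5·(84s² - 5488)/(s² + 196)³ = (420s² - 27440)/(s² + 196)³

Final answer: (420s² - 27440)/(s² + 196)³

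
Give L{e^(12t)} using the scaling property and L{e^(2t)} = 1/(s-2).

Using L{f(at)} = (1/a)F(s/a) with a=6 and f(t) = e^(2t): L{e^(12t)} = (1/6) · 1/((s/6)-2) = (1/6) · 6/(s-12) = 1/(s-12)

Final answer: 1/(s-12)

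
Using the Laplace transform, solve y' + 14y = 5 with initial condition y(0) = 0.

sY + 14Y = 5/s. Y = 5/(s(s+14)). Partial fractions: Y = 5/14/s - 5/14/(s+14)

Final answer: y(t) = 5/14(1 - e^(-14t))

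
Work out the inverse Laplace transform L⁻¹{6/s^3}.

L⁻¹{n!/s^(n+1)} = t^n with n=2. So L⁻¹{2/s^3} = t^2, and L⁻¹{6/s^3} = (6/2)·t^2 = 3·t^2

Final answer: 3·t^2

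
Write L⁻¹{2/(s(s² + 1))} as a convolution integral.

2/(s(s² + 1)) = (1/s)·(2/(s² + 1)) = L{1}·L{2·sin(t)}. So f(t) = 1*(2·sin(t)) = ∫₀ᵗ 2·sin(τ) dτ

Final answer: ∫₀ᵗ 2·sin(τ) dτ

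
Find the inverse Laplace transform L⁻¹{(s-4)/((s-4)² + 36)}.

Using frequency shift, L⁻¹{(s-4)/((s-4)² + 36)} = e^(4t)·cos(6t)

Final answer: e^(4t)·cos(6t)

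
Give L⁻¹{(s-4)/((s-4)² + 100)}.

Using frequency shift: L⁻¹{(s-a)/((s-a)² + b²)} = e^(at)cos(bt). Here a=4, b=10

Final answer: e^(4t)·cos(10t)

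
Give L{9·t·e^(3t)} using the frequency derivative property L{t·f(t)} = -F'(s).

L{e^(3t)} = 1/(s-3). By frequency derivative: L{t·e^(3t)} = -d/ds[1/(s-3)] = -(-1)/(s-3)² = 1/(s-3)². Then L{9·t·e^(3t)} = 9·1/(s-3)² = 9/(s-3)²

Final answer: 9/(s-3)²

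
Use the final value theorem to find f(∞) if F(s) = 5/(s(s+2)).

f(∞) = lim_{s→0} s·5/(s(s+2)) = lim_{s→0} 5/(s+2) = 5/2 = 5/2

Final answer: 5/2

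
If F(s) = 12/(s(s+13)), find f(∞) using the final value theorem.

f(∞) = lim_{s→0} s·12/(s(s+13)) = lim_{s→0} 12/(s+13) = 12/13 = 12/13

Final answer: 12/13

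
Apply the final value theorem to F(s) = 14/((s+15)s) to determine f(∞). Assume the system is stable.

f(∞) = lim_{s→0} sF(s) = lim_{s→0} 14/(s+15) = 14/15

Final answer: 14/15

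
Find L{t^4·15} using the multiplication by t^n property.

L{15} = 15/s. d^1/ds^1[1/s] = -1/s². d^2/ds^2[1/s] = 2/s^3. d^3/ds^3[1/s] = -6/s^4. d^4/ds^4[1/s] = 24/s^5. So L{t^4} = (-1)^{4}·24/s^5 = 24/s^5. Then L{t^4·15} = 15·24/s^5 = 360/s^5

Final answer: 360/s^5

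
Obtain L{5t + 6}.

L{5t + 6} = 5·L{t} + 6·L{1} = 5/s² + 6/s

Final answer: 5/s² + 6/s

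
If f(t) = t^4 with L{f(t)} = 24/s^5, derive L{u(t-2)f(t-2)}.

Time shift theorem: L{u(t-a)f(t-a)} = e^(-as)F(s). Here a=2, F(s) = 24/s^5, so L{u(t-2)f(t-2)} = e^(-2s)·24/s^5

Final answer: e^(-2s)·24/s^5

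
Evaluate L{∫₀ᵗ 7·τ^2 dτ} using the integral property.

L{∫₀ᵗ f(τ)dτ} = F(s)/s with f(t) = 7t^2. F(s) = 14/s^3, so L{∫₀ᵗ 7·τ^2 dτ} = (14/s^3)/s = 14/s^4. (Check: ∫₀ᵗ 7·τ^2 dτ = 7t^3/3.)

Final answer: 14/s^4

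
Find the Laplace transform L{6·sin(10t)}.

L{sin(ωt)} = ω/(s² + ω²), so L{sin(10t)} = 10/(s² + 100). Then L{6·sin(10t)} = 6·10/(s² + 100) = 60/(s² + 100)

Final answer: 60/(s² + 100)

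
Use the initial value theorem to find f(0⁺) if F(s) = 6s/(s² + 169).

f(0⁺) = lim_{s→∞} s·6s/(s² + 169) = lim_{s→∞} 6s²/(s² + 169) = 6

Final answer: 6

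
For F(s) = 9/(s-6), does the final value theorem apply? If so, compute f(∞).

sF(s) = 9s/(s-6) has a pole at s = 6 in the right half-plane. Theorem does NOT apply (unstable system; f(t) = 9·e^(6t) grows without bound).

Final answer: Not applicable (unstable)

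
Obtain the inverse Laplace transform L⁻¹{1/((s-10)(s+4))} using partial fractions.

Decompose: A/(s-10) + B/(s+4). A = 1/14, B = -1/14. f(t) = (e^(10t) - e^(-4t))/14

Final answer: (e^(10t) - e^(-4t))/14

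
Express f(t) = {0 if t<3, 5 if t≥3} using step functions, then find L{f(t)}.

f(t) = 5·u(t-3). L{u(t-3)} = e^(-3s)/s, so L{f(t)} = 5·e^(-3s)/s

Final answer: 5·e^(-3s)/s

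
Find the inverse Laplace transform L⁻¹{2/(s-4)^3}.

L⁻¹{n!/(s-a)^(n+1)} = t^n·e^(at), so L⁻¹{2/(s-4)^3} = t^2·e^(4t)

Final answer: t^2·e^(4t)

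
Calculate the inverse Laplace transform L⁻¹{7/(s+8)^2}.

L⁻¹{n!/(s-a)^(n+1)} = t^n·e^(at) with n=1, a=-8. So L⁻¹{1/(s+8)^2} = t·e^(-8t), and L⁻¹{7/(s+8)^2} = (7/1)·t·e^(-8t) = 7·t·e^(-8t)

Final answer: 7·t·e^(-8t)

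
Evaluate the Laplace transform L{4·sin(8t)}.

L{sin(ωt)} = ω/(s² + ω²), so L{sin(8t)} = 8/(s² + 64). Then L{4·sin(8t)} = 4·8/(s² + 64) = 32/(s² + 64)

Final answer: 32/(s² + 64)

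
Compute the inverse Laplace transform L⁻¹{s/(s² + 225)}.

L⁻¹{s/(s² + 225)} = cos(15t)

Final answer: cos(15t)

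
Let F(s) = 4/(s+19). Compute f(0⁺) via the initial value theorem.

f(0⁺) = lim_{s→∞} s·4/(s+19) = lim_{s→∞} 4s/(s+19) = 4

Final answer: 4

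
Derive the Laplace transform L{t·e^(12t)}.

L{t^n·e^(at)} = n!/(s-a)^(n+1), so L{t·e^(12t)} = 1/(s-12)^2

Final answer: 1/(s-12)^2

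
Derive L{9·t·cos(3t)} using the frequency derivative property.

L{cos(3t)} = s/(s² + 9). Derivative: d/ds[s/(s² + 9)] = [(s² + 9) - s·2s]/(s² + 9)² = (9 - s²)/(s² + 9)². So L{t·cos(3t)} = -F'(s) = (s² - 9)/(s² + 9)². Then L{9·t·cos(3t)} = 9·(s² - 9)/(s² + 9)²

Final answer: 9·(s² - 9)/(s² + 9)²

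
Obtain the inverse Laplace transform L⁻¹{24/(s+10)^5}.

L⁻¹{n!/(s-a)^(n+1)} = t^n·e^(at), so L⁻¹{24/(s+10)^5} = t^4·e^(-10t)

Final answer: t^4·e^(-10t)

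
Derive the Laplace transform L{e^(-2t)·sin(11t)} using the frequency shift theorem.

Frequency shift: L{e^(at)f(t)} = F(s-a). L{e^(-2t)·sin(11t)} = 11/((s+2)² + 121)

Final answer: 11/((s+2)² + 121)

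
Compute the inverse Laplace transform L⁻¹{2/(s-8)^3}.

L⁻¹{n!/(s-a)^(n+1)} = t^n·e^(at), so L⁻¹{2/(s-8)^3} = t^2·e^(8t)

Final answer: t^2·e^(8t)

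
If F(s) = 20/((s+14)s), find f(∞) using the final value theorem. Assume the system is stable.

f(∞) = lim_{s→0} sF(s) = lim_{s→0} 20/(s+14) = 10/7

Final answer: 10/7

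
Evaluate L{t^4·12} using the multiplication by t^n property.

L{12} = 12/s. d^1/ds^1[1/s] = -1/s². d^2/ds^2[1/s] = 2/s^3. d^3/ds^3[1/s] = -6/s^4. d^4/ds^4[1/s] = 24/s^5. So L{t^4} = (-1)^{4}·24/s^5 = 24/s^5. Then L{t^4·12} = 12·24/s^5 = 288/s^5

Final answer: 288/s^5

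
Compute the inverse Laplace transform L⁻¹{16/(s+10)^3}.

L⁻¹{n!/(s-a)^(n+1)} = t^n·e^(at) with n=2, a=-10. So L⁻¹{2/(s+10)^3} = t^2·e^(-10t), and L⁻¹{16/(s+10)^3} = (16/2)·t^2·e^(-10t) = 8·t^2·e^(-10t)

Final answer: 8·t^2·e^(-10t)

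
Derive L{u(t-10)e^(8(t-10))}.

u(t-a)f(t-a) with f(t)=e^(8t). L{e^(8t)} = 1/(s-8). By time shift: e^(-10s)/(s-8)

Final answer: e^(-10s)/(s-8)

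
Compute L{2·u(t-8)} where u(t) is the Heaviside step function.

L{u(t-a)} = e^(-as)/s. Here a=8, so L{u(t-8)} = e^(-8s)/s, and L{2·u(t-8)} = 2·e^(-8s)/s

Final answer: 2·e^(-8s)/s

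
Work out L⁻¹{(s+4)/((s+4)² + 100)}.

Using frequency shift: L⁻¹{(s-a)/((s-a)² + b²)} = e^(at)cos(bt). Here a=-4, b=10

Final answer: e^(-4t)·cos(10t)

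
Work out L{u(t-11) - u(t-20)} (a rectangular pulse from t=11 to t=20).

L{u(t-a)} = e^(-as)/s. L{u(t-11) - u(t-20)} = (e^(-11s) - e^(-20s))/s

Final answer: (e^(-11s) - e^(-20s))/s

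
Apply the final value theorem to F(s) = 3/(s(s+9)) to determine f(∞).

f(∞) = lim_{s→0} s·3/(s(s+9)) = lim_{s→0} 3/(s+9) = 3/9 = 1/3

Final answer: 1/3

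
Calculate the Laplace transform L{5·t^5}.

L{t^n} = n!/s^(n+1), so L{t^5} = 120/s^6. Then L{5·t^5} = 5·120/s^6 = 600/s^6

Final answer: 600/s^6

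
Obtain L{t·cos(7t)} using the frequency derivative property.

L{cos(7t)} = s/(s² + 49). Derivative: d/ds[s/(s² + 49)] = [(s² + 49) - s·2s]/(s² + 49)² = (49 - s²)/(s² + 49)². So L{t·cos(7t)} = -F'(s) = (s² - 49)/(s² + 49)²

Final answer: (s² - 49)/(s² + 49)²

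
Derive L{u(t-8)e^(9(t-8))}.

u(t-a)f(t-a) with f(t)=e^(9t). L{e^(9t)} = 1/(s-9). By time shift: e^(-8s)/(s-9)

Final answer: e^(-8s)/(s-9)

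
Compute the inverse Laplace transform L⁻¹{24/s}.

L⁻¹{c/s} = c, so L⁻¹{24/s} = 24

Final answer: 24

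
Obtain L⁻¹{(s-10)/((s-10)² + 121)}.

Using frequency shift: L⁻¹{(s-a)/((s-a)² + b²)} = e^(at)cos(bt). Here a=10, b=11

Final answer: e^(10t)·cos(11t)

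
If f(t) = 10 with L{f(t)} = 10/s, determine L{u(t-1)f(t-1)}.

Time shift theorem: L{u(t-a)f(t-a)} = e^(-as)F(s). Here a=1, F(s) = 10/s, so L{u(t-1)f(t-1)} = e^(-s)·10/s

Final answer: e^(-s)·10/s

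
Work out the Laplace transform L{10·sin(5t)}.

L{sin(ωt)} = ω/(s² + ω²), so L{sin(5t)} = 5/(s² + 25). Then L{10·sin(5t)} = 10·5/(s² + 25) = 50/(s² + 25)

Final answer: 50/(s² + 25)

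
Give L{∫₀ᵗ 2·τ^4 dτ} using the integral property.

L{∫₀ᵗ f(τ)dτ} = F(s)/s with f(t) = 2t^4. F(s) = 48/s^5, so L{∫₀ᵗ 2·τ^4 dτ} = (48/s^5)/s = 48/s^6. (Check: ∫₀ᵗ 2·τ^4 dτ = 2t^5/5.)

Final answer: 48/s^6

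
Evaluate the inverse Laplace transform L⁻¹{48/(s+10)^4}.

L⁻¹{n!/(s-a)^(n+1)} = t^n·e^(at) with n=3, a=-10. So L⁻¹{6/(s+10)^4} = t^3·e^(-10t), and L⁻¹{48/(s+10)^4} = (48/6)·t^3·e^(-10t) = 8·t^3·e^(-10t)

Final answer: 8·t^3·e^(-10t)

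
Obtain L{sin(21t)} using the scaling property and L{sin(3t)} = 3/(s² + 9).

Using L{f(at)} = (1/a)F(s/a) with a=7: L{sin(21t)} = (1/7) · 3/((s/7)² + 9) = (1/7) · 3·49/(s² + 441) = 21/(s² + 441)

Final answer: 21/(s² + 441)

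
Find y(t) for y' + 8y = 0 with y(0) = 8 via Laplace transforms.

L{y'} + 8L{y} = 0. sY - 8 + 8Y = 0. Y(s+8) = 8. Y = 8/(s+8)

Final answer: y(t) = 8e^(-8t)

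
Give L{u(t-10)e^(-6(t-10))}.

u(t-a)f(t-a) with f(t)=e^(-6t). L{e^(-6t)} = 1/(s+6). By time shift: e^(-10s)/(s+6)

Final answer: e^(-10s)/(s+6)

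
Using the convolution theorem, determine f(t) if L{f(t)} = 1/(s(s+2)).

1/(s(s+2)) = (1/s)·(1/(s+2)) = L{1}·L{e^(-2t)}. By convolution, f(t) = 1*e^(-2t) = ∫₀ᵗ 1·e^(-2τ) dτ = (1 - e^(-2t))/2

Final answer: (1 - e^(-2t))/2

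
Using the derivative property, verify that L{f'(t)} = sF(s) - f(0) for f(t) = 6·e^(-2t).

f'(t) = -12e^(-2t). Direct: L{f'(t)} = -12/(s+2). Property: s·6/(s+2) - 6 = (6s - 6(s+2))/(s+2) = -12/(s+2). ✓

Final answer: -12/(s+2)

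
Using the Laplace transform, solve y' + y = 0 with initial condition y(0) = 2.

L{y'} + L{y} = 0. sY - 2 + Y = 0. Y(s+1) = 2. Y = 2/(s+1)

Final answer: y(t) = 2e^(-t)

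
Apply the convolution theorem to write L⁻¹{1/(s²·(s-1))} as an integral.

1/(s²·(s-1)) = (1/s^2)·(1/(s-1)) = L{t}·L{e^t}. So f(t) = t*e^t = ∫₀ᵗ τ·e^(t-τ) dτ

Final answer: ∫₀ᵗ τ·e^(t-τ) dτ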